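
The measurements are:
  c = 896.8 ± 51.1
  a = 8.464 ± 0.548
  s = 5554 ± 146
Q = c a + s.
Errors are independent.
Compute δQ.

Let p = c·a = 7591. δp/p = √((1·δc/c)² + (1·δa/a)²) = √(0.00325 + 0.00419) = 0.0862, so δp = 655.
Q = p + s: δQ = √(δp² + δs²) = √(4.29e+05 + 21300) = 671

671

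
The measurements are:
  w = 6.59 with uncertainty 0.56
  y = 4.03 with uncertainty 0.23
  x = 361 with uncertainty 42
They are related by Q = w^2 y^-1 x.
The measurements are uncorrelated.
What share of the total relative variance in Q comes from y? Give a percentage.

7.13%

(δQ/Q)² = (2·δw/w)² + (-1·δy/y)² + (1·δx/x)²
  w term: (2×0.0850)² = 0.0289
  y term: (-1×0.0571)² = 0.00326
  x term: (1×0.116)² = 0.0135
Total = 0.0457. Share from y = 0.00326/0.0457 = 0.0713.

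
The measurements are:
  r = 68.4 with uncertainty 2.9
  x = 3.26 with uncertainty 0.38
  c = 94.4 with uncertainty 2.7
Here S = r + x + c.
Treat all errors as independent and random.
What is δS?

S is a linear combination, so absolute uncertainties add in quadrature:
  (δr)² = 8.41;  (δx)² = 0.144;  (δc)² = 7.29
δS = √(15.8) = 3.98

3.98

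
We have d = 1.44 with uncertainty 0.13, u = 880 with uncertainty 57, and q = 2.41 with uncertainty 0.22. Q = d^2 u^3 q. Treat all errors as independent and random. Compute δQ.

Products/powers → add relative errors in quadrature, weighted by exponent:
  (2·δd/d)² = (2×0.0903)² = 0.0326;  (3·δu/u)² = (3×0.0648)² = 0.0378;  (1·δq/q)² = (1×0.0913)² = 0.00833
δQ/Q = √(0.0787) = 0.281
Q = 3.41e+09, so δQ = 0.281 × 3.41e+09 = 9.55e+08.

9.55e+08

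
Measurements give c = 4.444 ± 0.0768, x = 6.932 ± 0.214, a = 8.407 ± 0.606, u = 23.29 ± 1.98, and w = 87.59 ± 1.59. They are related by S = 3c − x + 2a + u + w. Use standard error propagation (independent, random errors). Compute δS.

2.83

For a sum/difference, combine absolute errors in quadrature:
  (3·δc)² = 0.0531;  (δx)² = 0.0458;  (2·δa)² = 1.47;  (δu)² = 3.92;  (δw)² = 2.53
δS = √(8.02) = 2.83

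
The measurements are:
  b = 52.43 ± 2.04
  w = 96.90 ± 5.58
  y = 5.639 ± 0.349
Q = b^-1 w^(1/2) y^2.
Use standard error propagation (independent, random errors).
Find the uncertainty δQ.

0.793

For a monomial Q ∝ b^-1, w^(1/2), y^2, fractional errors add in quadrature:
  (-1·δb/b)² = (-1×0.0389)² = 0.00151;  (½·δw/w)² = (0.5×0.0576)² = 0.000829;  (2·δy/y)² = (2×0.0619)² = 0.0153
δQ/Q = √(0.0177) = 0.133
Q = 5.970, so δQ = 0.133 × 5.970 = 0.793.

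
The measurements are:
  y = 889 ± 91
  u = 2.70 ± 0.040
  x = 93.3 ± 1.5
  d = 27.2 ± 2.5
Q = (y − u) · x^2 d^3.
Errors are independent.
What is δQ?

4.6e+10

Let w = y − u = 886. δw = √(δy² + δu²) = √(8280 + 0.00160) = 91.0, so δw/w = 0.103.
Q is then a monomial in w, x, d:
δQ/Q = √((δw/w)² + (2·δx/x)² + (3·δd/d)²) = √(0.0105 + 0.00103 + 0.0760) = 0.296
Q = 1.55e+11, so δQ = 0.296 × 1.55e+11 = 4.6e+10.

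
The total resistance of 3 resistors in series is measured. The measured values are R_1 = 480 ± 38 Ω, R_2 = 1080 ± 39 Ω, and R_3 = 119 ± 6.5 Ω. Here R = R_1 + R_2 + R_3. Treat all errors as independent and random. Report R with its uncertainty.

1680 ± 54.8 Ω

Each term contributes (cᵢ δxᵢ)² to (δR)²:
  (δR_1)² = 1440;  (δR_2)² = 1520;  (δR_3)² = 42.2
δR = √(3010) = 54.8 Ω
R = 1680 Ω.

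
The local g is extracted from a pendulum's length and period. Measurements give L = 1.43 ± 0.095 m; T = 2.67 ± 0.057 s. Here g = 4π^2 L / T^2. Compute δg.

0.625 m/s^2

g is a product of powers, so relative uncertainties combine in quadrature:
  (1·δL/L)² = (1×0.0664)² = 0.00441;  (-2·δT/T)² = (-2×0.0213)² = 0.00182
δg/g = √(0.00624) = 0.0790
g = 7.92 m/s^2, so δg = 0.0790 × 7.92 = 0.625 m/s^2.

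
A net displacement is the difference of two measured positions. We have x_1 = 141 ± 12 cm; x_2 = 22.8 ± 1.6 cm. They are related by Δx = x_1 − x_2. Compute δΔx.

12.1 cm

Each term contributes (cᵢ δxᵢ)² to (δΔx)²:
  (δx_1)² = 144;  (δx_2)² = 2.56
δΔx = √(147) = 12.1 cm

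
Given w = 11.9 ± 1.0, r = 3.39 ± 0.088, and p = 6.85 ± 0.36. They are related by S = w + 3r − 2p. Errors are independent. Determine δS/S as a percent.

15.1%

Absolute uncertainties add in quadrature for a linear combination:
  (δw)² = 1.00;  (3·δr)² = 0.0697;  (2·δp)² = 0.518
δS = √(1.59) = 1.26
S = 8.37, so δS/S = 1.26/8.37 = 0.151.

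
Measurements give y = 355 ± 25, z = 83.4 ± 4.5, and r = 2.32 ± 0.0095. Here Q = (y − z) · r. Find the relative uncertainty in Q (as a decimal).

Let u = y − z = 272. δu = √(δy² + δz²) = √(625 + 20.2) = 25.4, so δu/u = 0.0935.
Q is then a monomial in u, r:
δQ/Q = √((δu/u)² + (1·δr/r)²) = √(0.00875 + 1.68e-05) = 0.0936

0.0936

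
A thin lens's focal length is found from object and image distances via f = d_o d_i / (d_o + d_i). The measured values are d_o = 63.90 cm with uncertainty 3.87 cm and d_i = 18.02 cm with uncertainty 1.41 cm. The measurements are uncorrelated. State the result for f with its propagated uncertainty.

∂f/∂d_o = (d_i/(d_o+d_i))² = 0.0484;  ∂f/∂d_i = (d_o/(d_o+d_i))² = 0.608
δf = √((∂f/∂d_o · δd_o)² + (∂f/∂d_i · δd_i)²) = √(0.0351 + 0.736) = 0.878 cm
f = 14.06 cm.

14.06 ± 0.878 cm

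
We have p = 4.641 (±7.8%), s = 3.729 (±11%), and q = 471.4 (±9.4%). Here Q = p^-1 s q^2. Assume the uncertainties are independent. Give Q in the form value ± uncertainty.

178600 ± 41300

Products/powers → add relative errors in quadrature, weighted by exponent:
  (-1·δp/p)² = (-1×0.0780)² = 0.00608;  (1·δs/s)² = (1×0.110)² = 0.0121;  (2·δq/q)² = (2×0.0940)² = 0.0353
δQ/Q = √(0.0535) = 0.231
Q = 178600, so δQ = 0.231 × 178600 = 41300.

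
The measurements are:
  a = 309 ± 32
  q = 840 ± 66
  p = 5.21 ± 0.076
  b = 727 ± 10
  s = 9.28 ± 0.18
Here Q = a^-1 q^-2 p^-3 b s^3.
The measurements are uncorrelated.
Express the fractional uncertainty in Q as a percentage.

20.2%

Products/powers → add relative errors in quadrature, weighted by exponent:
  (-1·δa/a)² = (-1×0.104)² = 0.0107;  (-2·δq/q)² = (-2×0.0786)² = 0.0247;  (-3·δp/p)² = (-3×0.0146)² = 0.00192;  (1·δb/b)² = (1×0.0138)² = 0.000189;  (3·δs/s)² = (3×0.0194)² = 0.00339
δQ/Q = √(0.0409) = 0.202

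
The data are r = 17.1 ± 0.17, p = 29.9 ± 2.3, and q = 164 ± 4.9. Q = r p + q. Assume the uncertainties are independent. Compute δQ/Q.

0.0592

Let w = r·p = 511. δw/w = √((1·δr/r)² + (1·δp/p)²) = √(9.88e-05 + 0.00592) = 0.0776, so δw = 39.7.
Q = w + q: δQ = √(δw² + δq²) = √(1570 + 24.0) = 40.0
Q = 675, so δQ/Q = 40.0/675 = 0.0592.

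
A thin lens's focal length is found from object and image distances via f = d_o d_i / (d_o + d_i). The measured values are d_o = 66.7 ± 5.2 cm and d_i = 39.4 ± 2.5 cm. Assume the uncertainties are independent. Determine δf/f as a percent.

4.93%

∂f/∂d_o = (d_i/(d_o+d_i))² = 0.138;  ∂f/∂d_i = (d_o/(d_o+d_i))² = 0.395
δf = √((∂f/∂d_o · δd_o)² + (∂f/∂d_i · δd_i)²) = √(0.514 + 0.976) = 1.22 cm
f = 24.8 cm, so δf/f = 1.22/24.8 = 0.0493.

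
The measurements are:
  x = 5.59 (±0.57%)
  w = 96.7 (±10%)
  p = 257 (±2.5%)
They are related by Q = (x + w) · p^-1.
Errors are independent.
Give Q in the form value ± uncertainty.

Let u = x + w = 102. δu = √(δx² + δw²) = √(0.00102 + 93.5) = 9.67, so δu/u = 0.0945.
Q is then a monomial in u, p:
δQ/Q = √((δu/u)² + (-1·δp/p)²) = √(0.00894 + 0.000625) = 0.0978
Q = 0.398, so δQ = 0.0978 × 0.398 = 0.0389.

0.398 ± 0.0389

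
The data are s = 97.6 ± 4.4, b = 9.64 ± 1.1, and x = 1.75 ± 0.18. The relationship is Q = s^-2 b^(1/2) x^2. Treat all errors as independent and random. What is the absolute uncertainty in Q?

0.000231

For a monomial Q ∝ s^-2, b^(1/2), x^2, fractional errors add in quadrature:
  (-2·δs/s)² = (-2×0.0451)² = 0.00813;  (½·δb/b)² = (0.5×0.114)² = 0.00326;  (2·δx/x)² = (2×0.103)² = 0.0423
δQ/Q = √(0.0537) = 0.232
Q = 0.000998, so δQ = 0.232 × 0.000998 = 0.000231.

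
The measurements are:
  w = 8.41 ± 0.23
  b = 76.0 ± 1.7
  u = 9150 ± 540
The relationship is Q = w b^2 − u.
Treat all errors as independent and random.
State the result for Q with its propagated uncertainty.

39400 ± 2600

Let p = w·b^2 = 48600. δp/p = √((1·δw/w)² + (2·δb/b)²) = √(0.000748 + 0.00200) = 0.0524, so δp = 2550.
Q = p − u: δQ = √(δp² + δu²) = √(6.49e+06 + 2.92e+05) = 2600
Q = 39400.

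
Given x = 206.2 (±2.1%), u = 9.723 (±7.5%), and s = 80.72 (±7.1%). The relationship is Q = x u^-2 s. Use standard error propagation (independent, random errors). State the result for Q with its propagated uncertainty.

Products/powers → add relative errors in quadrature, weighted by exponent:
  (1·δx/x)² = (1×0.0210)² = 0.000441;  (-2·δu/u)² = (-2×0.0750)² = 0.0225;  (1·δs/s)² = (1×0.0710)² = 0.00504
δQ/Q = √(0.0280) = 0.167
Q = 176.1, so δQ = 0.167 × 176.1 = 29.5.

176.1 ± 29.5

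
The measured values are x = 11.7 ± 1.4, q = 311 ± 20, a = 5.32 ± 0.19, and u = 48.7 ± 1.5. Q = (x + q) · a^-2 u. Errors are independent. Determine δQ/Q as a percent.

Let w = x + q = 323. δw = √(δx² + δq²) = √(1.96 + 400) = 20.0, so δw/w = 0.0621.
Q is then a monomial in w, a, u:
δQ/Q = √((δw/w)² + (-2·δa/a)² + (1·δu/u)²) = √(0.00386 + 0.00510 + 0.000949) = 0.0996

9.96%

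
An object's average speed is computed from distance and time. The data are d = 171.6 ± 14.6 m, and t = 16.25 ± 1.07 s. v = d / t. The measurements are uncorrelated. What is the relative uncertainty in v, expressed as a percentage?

Relative error in a monomial: (δv/v)² = Σ (nᵢ · δxᵢ/xᵢ)².
  (1·δd/d)² = (1×0.0851)² = 0.00724;  (-1·δt/t)² = (-1×0.0658)² = 0.00434
δv/v = √(0.0116) = 0.108

10.8%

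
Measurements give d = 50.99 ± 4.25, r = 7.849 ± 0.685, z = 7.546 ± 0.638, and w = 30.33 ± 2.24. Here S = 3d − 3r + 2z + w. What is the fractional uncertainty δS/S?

0.0753

S is a linear combination, so absolute uncertainties add in quadrature:
  (3·δd)² = 163;  (3·δr)² = 4.22;  (2·δz)² = 1.63;  (δw)² = 5.02
δS = √(173) = 13.2
S = 174.8, so δS/S = 13.2/174.8 = 0.0753.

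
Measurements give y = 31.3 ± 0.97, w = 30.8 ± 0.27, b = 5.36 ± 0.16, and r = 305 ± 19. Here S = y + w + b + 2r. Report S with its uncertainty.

677 ± 38.0

Sums and differences: (δS)² = Σ (cᵢ δxᵢ)².
  (δy)² = 0.941;  (δw)² = 0.0729;  (δb)² = 0.0256;  (2·δr)² = 1440
δS = √(1450) = 38.0
S = 677.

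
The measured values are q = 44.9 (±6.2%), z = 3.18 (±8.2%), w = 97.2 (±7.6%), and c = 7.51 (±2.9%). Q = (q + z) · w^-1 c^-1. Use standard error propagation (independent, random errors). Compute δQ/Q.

Let u = q + z = 48.1. δu = √(δq² + δz²) = √(7.75 + 0.0680) = 2.80, so δu/u = 0.0582.
Q is then a monomial in u, w, c:
δQ/Q = √((δu/u)² + (-1·δw/w)² + (-1·δc/c)²) = √(0.00338 + 0.00578 + 0.000841) = 0.1000

0.1000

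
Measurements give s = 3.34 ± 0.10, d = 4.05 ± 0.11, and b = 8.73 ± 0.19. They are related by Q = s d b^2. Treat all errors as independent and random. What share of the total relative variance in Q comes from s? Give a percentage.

25.4%

(δQ/Q)² = (1·δs/s)² + (1·δd/d)² + (2·δb/b)²
  s term: (1×0.0299)² = 0.000896
  d term: (1×0.0272)² = 0.000738
  b term: (2×0.0218)² = 0.00189
Total = 0.00353. Share from s = 0.000896/0.00353 = 0.254.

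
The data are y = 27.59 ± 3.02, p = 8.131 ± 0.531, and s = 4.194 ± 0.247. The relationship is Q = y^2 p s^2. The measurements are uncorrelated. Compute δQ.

Relative error in a monomial: (δQ/Q)² = Σ (nᵢ · δxᵢ/xᵢ)².
  (2·δy/y)² = (2×0.109)² = 0.0479;  (1·δp/p)² = (1×0.0653)² = 0.00426;  (2·δs/s)² = (2×0.0589)² = 0.0139
δQ/Q = √(0.0661) = 0.257
Q = 108900, so δQ = 0.257 × 108900 = 28000.

28000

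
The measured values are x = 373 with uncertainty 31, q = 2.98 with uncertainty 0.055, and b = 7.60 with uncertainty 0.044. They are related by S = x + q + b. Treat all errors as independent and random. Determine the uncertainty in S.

31.0

For a sum/difference, combine absolute errors in quadrature:
  (δx)² = 961;  (δq)² = 0.00302;  (δb)² = 0.00194
δS = √(961) = 31.0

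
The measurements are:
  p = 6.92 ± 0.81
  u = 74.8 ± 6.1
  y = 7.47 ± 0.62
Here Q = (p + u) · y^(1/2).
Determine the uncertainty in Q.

19.2

Let w = p + u = 81.7. δw = √(δp² + δu²) = √(0.656 + 37.2) = 6.15, so δw/w = 0.0753.
Q is then a monomial in w, y:
δQ/Q = √((δw/w)² + (½·δy/y)²) = √(0.00567 + 0.00172) = 0.0860
Q = 223, so δQ = 0.0860 × 223 = 19.2.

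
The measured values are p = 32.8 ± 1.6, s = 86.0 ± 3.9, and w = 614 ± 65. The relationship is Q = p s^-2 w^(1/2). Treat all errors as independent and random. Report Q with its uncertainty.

For a monomial Q ∝ p, s^-2, w^(1/2), fractional errors add in quadrature:
  (1·δp/p)² = (1×0.0488)² = 0.00238;  (-2·δs/s)² = (-2×0.0453)² = 0.00823;  (½·δw/w)² = (0.5×0.106)² = 0.00280
δQ/Q = √(0.0134) = 0.116
Q = 0.110, so δQ = 0.116 × 0.110 = 0.0127.

0.110 ± 0.0127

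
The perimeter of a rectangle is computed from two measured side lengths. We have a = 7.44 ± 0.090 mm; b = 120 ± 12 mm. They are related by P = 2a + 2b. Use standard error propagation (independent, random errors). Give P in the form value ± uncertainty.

255 ± 24.0 mm

Absolute uncertainties add in quadrature for a linear combination:
  (2·δa)² = 0.0324;  (2·δb)² = 576
δP = √(576) = 24.0 mm
P = 255 mm.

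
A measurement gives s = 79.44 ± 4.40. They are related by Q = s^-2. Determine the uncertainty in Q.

1.76e-05

Products/powers → add relative errors in quadrature, weighted by exponent:
  (-2·δs/s)² = (-2×0.0554)² = 0.0123
δQ/Q = √(0.0123) = 0.111
Q = 0.0001585, so δQ = 0.111 × 0.0001585 = 1.76e-05.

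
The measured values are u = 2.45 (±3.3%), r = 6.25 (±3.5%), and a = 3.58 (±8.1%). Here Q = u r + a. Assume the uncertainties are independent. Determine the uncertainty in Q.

Let p = u·r = 15.3. δp/p = √((1·δu/u)² + (1·δr/r)²) = √(0.00109 + 0.00123) = 0.0481, so δp = 0.737.
Q = p + a: δQ = √(δp² + δa²) = √(0.543 + 0.0841) = 0.792

0.792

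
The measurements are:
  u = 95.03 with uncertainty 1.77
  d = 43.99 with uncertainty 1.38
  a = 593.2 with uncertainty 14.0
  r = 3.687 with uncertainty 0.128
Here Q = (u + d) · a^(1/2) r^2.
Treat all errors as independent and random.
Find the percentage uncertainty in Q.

7.23%

Let w = u + d = 139.0. δw = √(δu² + δd²) = √(3.13 + 1.90) = 2.24, so δw/w = 0.0161.
Q is then a monomial in w, a, r:
δQ/Q = √((δw/w)² + (½·δa/a)² + (2·δr/r)²) = √(0.000261 + 0.000139 + 0.00482) = 0.0723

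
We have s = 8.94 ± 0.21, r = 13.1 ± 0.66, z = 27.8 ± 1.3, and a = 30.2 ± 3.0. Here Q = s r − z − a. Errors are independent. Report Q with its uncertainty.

59.1 ± 7.29

Let p = s·r = 117. δp/p = √((1·δs/s)² + (1·δr/r)²) = √(0.000552 + 0.00254) = 0.0556, so δp = 6.51.
Q = p − z − a: δQ = √(δp² + δz² + δa²) = √(42.4 + 1.69 + 9.00) = 7.29
Q = 59.1.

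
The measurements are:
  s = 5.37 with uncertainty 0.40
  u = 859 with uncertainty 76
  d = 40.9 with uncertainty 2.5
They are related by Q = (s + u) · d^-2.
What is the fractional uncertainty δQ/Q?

0.151

Let w = s + u = 864. δw = √(δs² + δu²) = √(0.160 + 5780) = 76.0, so δw/w = 0.0879.
Q is then a monomial in w, d:
δQ/Q = √((δw/w)² + (-2·δd/d)²) = √(0.00773 + 0.0149) = 0.151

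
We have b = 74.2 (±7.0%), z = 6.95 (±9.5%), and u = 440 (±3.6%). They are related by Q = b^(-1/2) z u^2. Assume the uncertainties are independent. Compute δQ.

Since Q is a product/quotient, work with relative uncertainties:
  (−½·δb/b)² = (-0.5×0.0700)² = 0.00123;  (1·δz/z)² = (1×0.0950)² = 0.00903;  (2·δu/u)² = (2×0.0360)² = 0.00518
δQ/Q = √(0.0154) = 0.124
Q = 1.56e+05, so δQ = 0.124 × 1.56e+05 = 19400.

19400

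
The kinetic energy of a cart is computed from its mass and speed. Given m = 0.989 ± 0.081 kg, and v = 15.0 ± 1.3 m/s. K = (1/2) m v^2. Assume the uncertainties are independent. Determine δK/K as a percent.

19.2%

For a monomial K ∝ m, v^2, fractional errors add in quadrature:
  (1·δm/m)² = (1×0.0819)² = 0.00671;  (2·δv/v)² = (2×0.0867)² = 0.0300
δK/K = √(0.0368) = 0.192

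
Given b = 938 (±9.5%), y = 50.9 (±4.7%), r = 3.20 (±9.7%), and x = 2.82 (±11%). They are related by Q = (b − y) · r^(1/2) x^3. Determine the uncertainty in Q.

Let u = b − y = 887. δu = √(δb² + δy²) = √(7940 + 5.72) = 89.1, so δu/u = 0.100.
Q is then a monomial in u, r, x:
δQ/Q = √((δu/u)² + (½·δr/r)² + (3·δx/x)²) = √(0.0101 + 0.00235 + 0.109) = 0.348
Q = 35600, so δQ = 0.348 × 35600 = 12400.

12400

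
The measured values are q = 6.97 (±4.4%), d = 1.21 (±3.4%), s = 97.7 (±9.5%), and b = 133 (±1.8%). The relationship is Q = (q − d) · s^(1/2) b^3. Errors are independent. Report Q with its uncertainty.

Let u = q − d = 5.76. δu = √(δq² + δd²) = √(0.0941 + 0.00169) = 0.309, so δu/u = 0.0537.
Q is then a monomial in u, s, b:
δQ/Q = √((δu/u)² + (½·δs/s)² + (3·δb/b)²) = √(0.00289 + 0.00226 + 0.00292) = 0.0898
Q = 1.34e+08, so δQ = 0.0898 × 1.34e+08 = 1.2e+07.

(1.34 ± 0.120) × 10^8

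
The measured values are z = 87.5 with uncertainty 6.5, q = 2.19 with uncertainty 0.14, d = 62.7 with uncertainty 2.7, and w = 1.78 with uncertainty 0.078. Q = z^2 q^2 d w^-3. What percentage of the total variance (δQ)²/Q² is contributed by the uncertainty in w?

30.0%

(δQ/Q)² = (2·δz/z)² + (2·δq/q)² + (1·δd/d)² + (-3·δw/w)²
  z term: (2×0.0743)² = 0.0221
  q term: (2×0.0639)² = 0.0163
  d term: (1×0.0431)² = 0.00185
  w term: (-3×0.0438)² = 0.0173
Total = 0.0576. Share from w = 0.0173/0.0576 = 0.300.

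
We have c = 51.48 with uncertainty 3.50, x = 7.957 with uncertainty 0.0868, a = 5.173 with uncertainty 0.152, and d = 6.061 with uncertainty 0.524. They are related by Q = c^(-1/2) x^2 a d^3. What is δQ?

2680

Products/powers → add relative errors in quadrature, weighted by exponent:
  (−½·δc/c)² = (-0.5×0.0680)² = 0.00116;  (2·δx/x)² = (2×0.0109)² = 0.000476;  (1·δa/a)² = (1×0.0294)² = 0.000863;  (3·δd/d)² = (3×0.0865)² = 0.0673
δQ/Q = √(0.0698) = 0.264
Q = 10160, so δQ = 0.264 × 10160 = 2680.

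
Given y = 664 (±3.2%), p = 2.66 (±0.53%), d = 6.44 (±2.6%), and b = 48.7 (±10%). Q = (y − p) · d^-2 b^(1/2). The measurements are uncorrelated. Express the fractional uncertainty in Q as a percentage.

Let u = y − p = 661. δu = √(δy² + δp²) = √(451 + 0.000199) = 21.2, so δu/u = 0.0321.
Q is then a monomial in u, d, b:
δQ/Q = √((δu/u)² + (-2·δd/d)² + (½·δb/b)²) = √(0.00103 + 0.00270 + 0.00250) = 0.0790

7.90%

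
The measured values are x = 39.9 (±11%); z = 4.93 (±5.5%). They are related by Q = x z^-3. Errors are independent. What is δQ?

Each factor contributes (exponent × relative error)² to (δQ/Q)²:
  (1·δx/x)² = (1×0.110)² = 0.0121;  (-3·δz/z)² = (-3×0.0550)² = 0.0272
δQ/Q = √(0.0393) = 0.198
Q = 0.333, so δQ = 0.198 × 0.333 = 0.0660.

0.0660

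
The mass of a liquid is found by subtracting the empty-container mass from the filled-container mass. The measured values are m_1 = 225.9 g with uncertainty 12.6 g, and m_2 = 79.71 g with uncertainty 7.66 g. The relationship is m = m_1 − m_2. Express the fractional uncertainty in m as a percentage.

10.1%

Absolute uncertainties add in quadrature for a linear combination:
  (δm_1)² = 159;  (δm_2)² = 58.7
δm = √(217) = 14.7 g
m = 146.2 g, so δm/m = 14.7/146.2 = 0.101.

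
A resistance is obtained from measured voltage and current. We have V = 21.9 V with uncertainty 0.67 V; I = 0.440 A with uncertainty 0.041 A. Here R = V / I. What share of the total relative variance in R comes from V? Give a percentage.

(δR/R)² = (1·δV/V)² + (-1·δI/I)²
  V term: (1×0.0306)² = 0.000936
  I term: (-1×0.0932)² = 0.00868
Total = 0.00962. Share from V = 0.000936/0.00962 = 0.0973.

9.73%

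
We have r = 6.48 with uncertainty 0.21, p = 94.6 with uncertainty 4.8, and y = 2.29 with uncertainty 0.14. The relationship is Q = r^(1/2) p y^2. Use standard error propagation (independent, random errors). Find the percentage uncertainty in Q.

13.3%

Q is a product of powers, so relative uncertainties combine in quadrature:
  (½·δr/r)² = (0.5×0.0324)² = 0.000263;  (1·δp/p)² = (1×0.0507)² = 0.00257;  (2·δy/y)² = (2×0.0611)² = 0.0150
δQ/Q = √(0.0178) = 0.133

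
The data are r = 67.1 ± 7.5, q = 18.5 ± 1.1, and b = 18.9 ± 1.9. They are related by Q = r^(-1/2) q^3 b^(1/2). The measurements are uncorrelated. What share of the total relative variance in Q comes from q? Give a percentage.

(δQ/Q)² = (−½·δr/r)² + (3·δq/q)² + (½·δb/b)²
  r term: (-0.5×0.112)² = 0.00312
  q term: (3×0.0595)² = 0.0318
  b term: (0.5×0.101)² = 0.00253
Total = 0.0375. Share from q = 0.0318/0.0375 = 0.849.

84.9%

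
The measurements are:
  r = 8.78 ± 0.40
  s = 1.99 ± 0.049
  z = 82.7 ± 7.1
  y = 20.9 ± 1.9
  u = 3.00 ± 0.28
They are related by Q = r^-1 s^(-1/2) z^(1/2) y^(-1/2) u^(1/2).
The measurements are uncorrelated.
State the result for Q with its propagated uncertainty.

Since Q is a product/quotient, work with relative uncertainties:
  (-1·δr/r)² = (-1×0.0456)² = 0.00208;  (−½·δs/s)² = (-0.5×0.0246)² = 0.000152;  (½·δz/z)² = (0.5×0.0859)² = 0.00184;  (−½·δy/y)² = (-0.5×0.0909)² = 0.00207;  (½·δu/u)² = (0.5×0.0933)² = 0.00218
δQ/Q = √(0.00831) = 0.0912
Q = 0.278, so δQ = 0.0912 × 0.278 = 0.0254.

0.278 ± 0.0254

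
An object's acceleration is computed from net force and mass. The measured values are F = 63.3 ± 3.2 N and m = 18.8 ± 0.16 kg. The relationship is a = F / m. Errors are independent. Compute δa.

0.173 m/s^2

Since a is a product/quotient, work with relative uncertainties:
  (1·δF/F)² = (1×0.0506)² = 0.00256;  (-1·δm/m)² = (-1×0.00851)² = 7.24e-05
δa/a = √(0.00263) = 0.0513
a = 3.37 m/s^2, so δa = 0.0513 × 3.37 = 0.173 m/s^2.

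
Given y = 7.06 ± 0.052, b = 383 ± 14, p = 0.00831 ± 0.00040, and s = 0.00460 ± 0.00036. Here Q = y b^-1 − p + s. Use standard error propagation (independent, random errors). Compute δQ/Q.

Let w = y·b^-1 = 0.0184. δw/w = √((1·δy/y)² + (-1·δb/b)²) = √(5.42e-05 + 0.00134) = 0.0373, so δw = 0.000687.
Q = w − p + s: δQ = √(δw² + δp² + δs²) = √(4.72e-07 + 1.6e-07 + 1.3e-07) = 0.000873
Q = 0.0147, so δQ/Q = 0.000873/0.0147 = 0.0593.

0.0593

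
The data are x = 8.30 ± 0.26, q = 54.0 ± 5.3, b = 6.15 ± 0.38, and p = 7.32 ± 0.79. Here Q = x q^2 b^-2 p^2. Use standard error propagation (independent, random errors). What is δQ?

Q is a product of powers, so relative uncertainties combine in quadrature:
  (1·δx/x)² = (1×0.0313)² = 0.000981;  (2·δq/q)² = (2×0.0981)² = 0.0385;  (-2·δb/b)² = (-2×0.0618)² = 0.0153;  (2·δp/p)² = (2×0.108)² = 0.0466
δQ/Q = √(0.101) = 0.318
Q = 34300, so δQ = 0.318 × 34300 = 10900.

10900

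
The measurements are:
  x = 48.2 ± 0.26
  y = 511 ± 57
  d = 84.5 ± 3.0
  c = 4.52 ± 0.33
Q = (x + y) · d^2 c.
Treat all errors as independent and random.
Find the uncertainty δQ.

2.6e+06

Let u = x + y = 559. δu = √(δx² + δy²) = √(0.0676 + 3250) = 57.0, so δu/u = 0.102.
Q is then a monomial in u, d, c:
δQ/Q = √((δu/u)² + (2·δd/d)² + (1·δc/c)²) = √(0.0104 + 0.00504 + 0.00533) = 0.144
Q = 1.8e+07, so δQ = 0.144 × 1.8e+07 = 2.6e+06.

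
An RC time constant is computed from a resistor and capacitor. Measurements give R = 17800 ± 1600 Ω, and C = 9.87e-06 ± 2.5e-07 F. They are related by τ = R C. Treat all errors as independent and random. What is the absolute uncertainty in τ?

Each factor contributes (exponent × relative error)² to (δτ/τ)²:
  (1·δR/R)² = (1×0.0899)² = 0.00808;  (1·δC/C)² = (1×0.0253)² = 0.000642
δτ/τ = √(0.00872) = 0.0934
τ = 0.176 s, so δτ = 0.0934 × 0.176 = 0.0164 s.

0.0164 s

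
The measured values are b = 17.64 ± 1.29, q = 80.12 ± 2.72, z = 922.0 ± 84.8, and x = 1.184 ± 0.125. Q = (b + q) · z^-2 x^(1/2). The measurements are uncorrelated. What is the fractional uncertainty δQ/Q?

0.194

Let u = b + q = 97.76. δu = √(δb² + δq²) = √(1.66 + 7.40) = 3.01, so δu/u = 0.0308.
Q is then a monomial in u, z, x:
δQ/Q = √((δu/u)² + (-2·δz/z)² + (½·δx/x)²) = √(0.000948 + 0.0338 + 0.00279) = 0.194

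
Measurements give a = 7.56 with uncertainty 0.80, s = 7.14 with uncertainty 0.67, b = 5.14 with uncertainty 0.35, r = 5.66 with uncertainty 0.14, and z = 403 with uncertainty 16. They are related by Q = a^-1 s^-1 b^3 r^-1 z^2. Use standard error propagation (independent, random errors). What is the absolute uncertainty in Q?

Products/powers → add relative errors in quadrature, weighted by exponent:
  (-1·δa/a)² = (-1×0.106)² = 0.0112;  (-1·δs/s)² = (-1×0.0938)² = 0.00881;  (3·δb/b)² = (3×0.0681)² = 0.0417;  (-1·δr/r)² = (-1×0.0247)² = 0.000612;  (2·δz/z)² = (2×0.0397)² = 0.00631
δQ/Q = √(0.0687) = 0.262
Q = 72200, so δQ = 0.262 × 72200 = 18900.

18900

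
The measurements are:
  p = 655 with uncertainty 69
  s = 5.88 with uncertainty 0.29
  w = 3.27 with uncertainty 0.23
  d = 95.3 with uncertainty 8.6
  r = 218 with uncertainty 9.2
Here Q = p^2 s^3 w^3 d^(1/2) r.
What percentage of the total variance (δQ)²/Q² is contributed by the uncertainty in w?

38.8%

(δQ/Q)² = (2·δp/p)² + (3·δs/s)² + (3·δw/w)² + (½·δd/d)² + (1·δr/r)²
  p term: (2×0.105)² = 0.0444
  s term: (3×0.0493)² = 0.0219
  w term: (3×0.0703)² = 0.0445
  d term: (0.5×0.0902)² = 0.00204
  r term: (1×0.0422)² = 0.00178
Total = 0.115. Share from w = 0.0445/0.115 = 0.388.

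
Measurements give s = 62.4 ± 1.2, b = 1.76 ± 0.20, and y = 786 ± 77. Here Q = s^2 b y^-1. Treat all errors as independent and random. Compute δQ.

Q is a product of powers, so relative uncertainties combine in quadrature:
  (2·δs/s)² = (2×0.0192)² = 0.00148;  (1·δb/b)² = (1×0.114)² = 0.0129;  (-1·δy/y)² = (-1×0.0980)² = 0.00960
δQ/Q = √(0.0240) = 0.155
Q = 8.72, so δQ = 0.155 × 8.72 = 1.35.

1.35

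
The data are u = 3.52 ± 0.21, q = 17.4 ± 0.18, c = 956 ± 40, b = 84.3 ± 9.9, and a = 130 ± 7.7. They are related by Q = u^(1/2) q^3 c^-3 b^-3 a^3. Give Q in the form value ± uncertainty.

Relative error in a monomial: (δQ/Q)² = Σ (nᵢ · δxᵢ/xᵢ)².
  (½·δu/u)² = (0.5×0.0597)² = 0.000890;  (3·δq/q)² = (3×0.0103)² = 0.000963;  (-3·δc/c)² = (-3×0.0418)² = 0.0158;  (-3·δb/b)² = (-3×0.117)² = 0.124;  (3·δa/a)² = (3×0.0592)² = 0.0316
δQ/Q = √(0.173) = 0.416
Q = 4.15e-05, so δQ = 0.416 × 4.15e-05 = 1.73e-05.

(4.15 ± 1.73) × 10^-5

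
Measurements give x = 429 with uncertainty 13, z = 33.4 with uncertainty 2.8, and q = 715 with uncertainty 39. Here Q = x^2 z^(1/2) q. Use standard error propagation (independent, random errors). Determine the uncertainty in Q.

6.97e+07

Relative error in a monomial: (δQ/Q)² = Σ (nᵢ · δxᵢ/xᵢ)².
  (2·δx/x)² = (2×0.0303)² = 0.00367;  (½·δz/z)² = (0.5×0.0838)² = 0.00176;  (1·δq/q)² = (1×0.0545)² = 0.00298
δQ/Q = √(0.00841) = 0.0917
Q = 7.6e+08, so δQ = 0.0917 × 7.6e+08 = 6.97e+07.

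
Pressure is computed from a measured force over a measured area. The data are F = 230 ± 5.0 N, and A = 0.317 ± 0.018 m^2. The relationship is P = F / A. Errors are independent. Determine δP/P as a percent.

Products/powers → add relative errors in quadrature, weighted by exponent:
  (1·δF/F)² = (1×0.0217)² = 0.000473;  (-1·δA/A)² = (-1×0.0568)² = 0.00322
δP/P = √(0.00370) = 0.0608

6.08%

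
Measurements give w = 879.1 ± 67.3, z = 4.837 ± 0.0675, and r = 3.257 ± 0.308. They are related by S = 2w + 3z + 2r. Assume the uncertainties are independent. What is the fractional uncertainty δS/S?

Each term contributes (cᵢ δxᵢ)² to (δS)²:
  (2·δw)² = 18100;  (3·δz)² = 0.0410;  (2·δr)² = 0.379
δS = √(18100) = 135
S = 1779, so δS/S = 135/1779 = 0.0757.

0.0757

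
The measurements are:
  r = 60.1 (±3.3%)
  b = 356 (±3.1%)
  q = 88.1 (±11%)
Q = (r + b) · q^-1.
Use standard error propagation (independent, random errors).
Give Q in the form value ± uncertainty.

4.72 ± 0.535

Let u = r + b = 416. δu = √(δr² + δb²) = √(3.93 + 122) = 11.2, so δu/u = 0.0269.
Q is then a monomial in u, q:
δQ/Q = √((δu/u)² + (-1·δq/q)²) = √(0.000726 + 0.0121) = 0.113
Q = 4.72, so δQ = 0.113 × 4.72 = 0.535.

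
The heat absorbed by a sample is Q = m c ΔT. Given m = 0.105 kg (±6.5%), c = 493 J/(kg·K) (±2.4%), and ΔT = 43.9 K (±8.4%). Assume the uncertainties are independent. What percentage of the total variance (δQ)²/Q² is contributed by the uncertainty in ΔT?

59.5%

(δQ/Q)² = (1·δm/m)² + (1·δc/c)² + (1·δΔT/ΔT)²
  m term: (1×0.0650)² = 0.00423
  c term: (1×0.0240)² = 0.000576
  ΔT term: (1×0.0840)² = 0.00706
Total = 0.0119. Share from ΔT = 0.00706/0.0119 = 0.595.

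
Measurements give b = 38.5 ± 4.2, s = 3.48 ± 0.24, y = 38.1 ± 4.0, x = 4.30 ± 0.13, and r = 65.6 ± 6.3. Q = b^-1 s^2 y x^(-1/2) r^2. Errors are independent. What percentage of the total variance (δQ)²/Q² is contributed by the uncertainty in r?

(δQ/Q)² = (-1·δb/b)² + (2·δs/s)² + (1·δy/y)² + (−½·δx/x)² + (2·δr/r)²
  b term: (-1×0.109)² = 0.0119
  s term: (2×0.0690)² = 0.0190
  y term: (1×0.105)² = 0.0110
  x term: (-0.5×0.0302)² = 0.000229
  r term: (2×0.0960)² = 0.0369
Total = 0.0791. Share from r = 0.0369/0.0791 = 0.467.

46.7%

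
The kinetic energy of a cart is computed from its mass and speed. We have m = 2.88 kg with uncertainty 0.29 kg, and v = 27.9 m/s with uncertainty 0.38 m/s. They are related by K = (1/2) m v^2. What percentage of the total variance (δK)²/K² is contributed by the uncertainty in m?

(δK/K)² = (1·δm/m)² + (2·δv/v)²
  m term: (1×0.101)² = 0.0101
  v term: (2×0.0136)² = 0.000742
Total = 0.0109. Share from m = 0.0101/0.0109 = 0.932.

93.2%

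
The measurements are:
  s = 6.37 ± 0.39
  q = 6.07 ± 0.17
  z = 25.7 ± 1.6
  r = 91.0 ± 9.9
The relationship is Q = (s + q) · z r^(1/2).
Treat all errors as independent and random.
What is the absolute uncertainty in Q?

273

Let u = s + q = 12.4. δu = √(δs² + δq²) = √(0.152 + 0.0289) = 0.425, so δu/u = 0.0342.
Q is then a monomial in u, z, r:
δQ/Q = √((δu/u)² + (1·δz/z)² + (½·δr/r)²) = √(0.00117 + 0.00388 + 0.00296) = 0.0895
Q = 3050, so δQ = 0.0895 × 3050 = 273.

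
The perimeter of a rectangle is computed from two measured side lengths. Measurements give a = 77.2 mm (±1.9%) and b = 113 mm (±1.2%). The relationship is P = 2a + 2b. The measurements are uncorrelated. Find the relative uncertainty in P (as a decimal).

0.0105

Each term contributes (cᵢ δxᵢ)² to (δP)²:
  (2·δa)² = 8.61;  (2·δb)² = 7.35
δP = √(16.0) = 4.00 mm
P = 380 mm, so δP/P = 4.00/380 = 0.0105.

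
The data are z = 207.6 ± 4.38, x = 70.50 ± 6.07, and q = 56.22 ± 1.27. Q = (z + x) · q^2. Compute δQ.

46200

Let u = z + x = 278.1. δu = √(δz² + δx²) = √(19.2 + 36.8) = 7.49, so δu/u = 0.0269.
Q is then a monomial in u, q:
δQ/Q = √((δu/u)² + (2·δq/q)²) = √(0.000724 + 0.00204) = 0.0526
Q = 879000, so δQ = 0.0526 × 879000 = 46200.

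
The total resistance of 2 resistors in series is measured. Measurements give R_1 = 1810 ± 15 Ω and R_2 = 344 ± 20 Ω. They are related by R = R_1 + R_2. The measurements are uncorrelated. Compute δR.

Each term contributes (cᵢ δxᵢ)² to (δR)²:
  (δR_1)² = 225;  (δR_2)² = 400
δR = √(625) = 25.0 Ω

25.0 Ω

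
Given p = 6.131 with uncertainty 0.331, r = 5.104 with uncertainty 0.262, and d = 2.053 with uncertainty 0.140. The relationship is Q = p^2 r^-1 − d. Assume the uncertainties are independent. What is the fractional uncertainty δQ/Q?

0.168

Let w = p^2·r^-1 = 7.365. δw/w = √((2·δp/p)² + (-1·δr/r)²) = √(0.0117 + 0.00264) = 0.120, so δw = 0.880.
Q = w − d: δQ = √(δw² + δd²) = √(0.775 + 0.0196) = 0.892
Q = 5.312, so δQ/Q = 0.892/5.312 = 0.168.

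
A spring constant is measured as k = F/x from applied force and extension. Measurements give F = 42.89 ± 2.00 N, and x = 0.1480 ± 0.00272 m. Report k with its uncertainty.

For a monomial k ∝ F, x^-1, fractional errors add in quadrature:
  (1·δF/F)² = (1×0.0466)² = 0.00217;  (-1·δx/x)² = (-1×0.0184)² = 0.000338
δk/k = √(0.00251) = 0.0501
k = 289.8 N/m, so δk = 0.0501 × 289.8 = 14.5 N/m.

289.8 ± 14.5 N/m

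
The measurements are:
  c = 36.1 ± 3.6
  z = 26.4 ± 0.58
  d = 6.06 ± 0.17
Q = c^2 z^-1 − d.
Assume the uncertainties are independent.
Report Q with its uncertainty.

Let p = c^2·z^-1 = 49.4. δp/p = √((2·δc/c)² + (-1·δz/z)²) = √(0.0398 + 0.000483) = 0.201, so δp = 9.91.
Q = p − d: δQ = √(δp² + δd²) = √(98.1 + 0.0289) = 9.91
Q = 43.3.

43.3 ± 9.91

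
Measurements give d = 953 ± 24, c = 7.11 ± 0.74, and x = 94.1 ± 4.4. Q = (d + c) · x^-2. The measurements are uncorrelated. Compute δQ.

Let u = d + c = 960. δu = √(δd² + δc²) = √(576 + 0.548) = 24.0, so δu/u = 0.0250.
Q is then a monomial in u, x:
δQ/Q = √((δu/u)² + (-2·δx/x)²) = √(0.000625 + 0.00875) = 0.0968
Q = 0.108, so δQ = 0.0968 × 0.108 = 0.0105.

0.0105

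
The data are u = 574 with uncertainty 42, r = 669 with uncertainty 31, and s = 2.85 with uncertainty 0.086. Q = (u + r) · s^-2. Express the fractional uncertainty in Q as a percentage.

Let w = u + r = 1240. δw = √(δu² + δr²) = √(1760 + 961) = 52.2, so δw/w = 0.0420.
Q is then a monomial in w, s:
δQ/Q = √((δw/w)² + (-2·δs/s)²) = √(0.00176 + 0.00364) = 0.0735

7.35%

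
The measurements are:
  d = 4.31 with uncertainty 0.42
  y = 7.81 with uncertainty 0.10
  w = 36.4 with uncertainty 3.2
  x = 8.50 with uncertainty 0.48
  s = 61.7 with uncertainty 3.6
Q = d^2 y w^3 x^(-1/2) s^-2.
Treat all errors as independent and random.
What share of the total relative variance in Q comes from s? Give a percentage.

(δQ/Q)² = (2·δd/d)² + (1·δy/y)² + (3·δw/w)² + (−½·δx/x)² + (-2·δs/s)²
  d term: (2×0.0974)² = 0.0380
  y term: (1×0.0128)² = 0.000164
  w term: (3×0.0879)² = 0.0696
  x term: (-0.5×0.0565)² = 0.000797
  s term: (-2×0.0583)² = 0.0136
Total = 0.122. Share from s = 0.0136/0.122 = 0.112.

11.2%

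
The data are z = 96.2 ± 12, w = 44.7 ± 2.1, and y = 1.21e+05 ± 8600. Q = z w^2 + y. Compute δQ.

31200

Let p = z·w^2 = 1.92e+05. δp/p = √((1·δz/z)² + (2·δw/w)²) = √(0.0156 + 0.00883) = 0.156, so δp = 30000.
Q = p + y: δQ = √(δp² + δy²) = √(9.01e+08 + 7.4e+07) = 31200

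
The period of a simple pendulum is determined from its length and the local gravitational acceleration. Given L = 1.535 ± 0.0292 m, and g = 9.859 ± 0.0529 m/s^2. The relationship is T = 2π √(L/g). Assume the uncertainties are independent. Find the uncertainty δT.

Each factor contributes (exponent × relative error)² to (δT/T)²:
  (½·δL/L)² = (0.5×0.0190)² = 9.05e-05;  (−½·δg/g)² = (-0.5×0.00537)² = 7.2e-06
δT/T = √(9.77e-05) = 0.00988
T = 2.479 s, so δT = 0.00988 × 2.479 = 0.0245 s.

0.0245 s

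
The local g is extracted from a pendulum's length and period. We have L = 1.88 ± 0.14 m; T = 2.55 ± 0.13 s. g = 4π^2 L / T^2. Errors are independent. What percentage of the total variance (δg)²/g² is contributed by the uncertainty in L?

34.8%

(δg/g)² = (1·δL/L)² + (-2·δT/T)²
  L term: (1×0.0745)² = 0.00555
  T term: (-2×0.0510)² = 0.0104
Total = 0.0159. Share from L = 0.00555/0.0159 = 0.348.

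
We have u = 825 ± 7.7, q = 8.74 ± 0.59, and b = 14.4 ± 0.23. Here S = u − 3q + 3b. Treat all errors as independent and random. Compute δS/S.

0.00942

Absolute uncertainties add in quadrature for a linear combination:
  (δu)² = 59.3;  (3·δq)² = 3.13;  (3·δb)² = 0.476
δS = √(62.9) = 7.93
S = 842, so δS/S = 7.93/842 = 0.00942.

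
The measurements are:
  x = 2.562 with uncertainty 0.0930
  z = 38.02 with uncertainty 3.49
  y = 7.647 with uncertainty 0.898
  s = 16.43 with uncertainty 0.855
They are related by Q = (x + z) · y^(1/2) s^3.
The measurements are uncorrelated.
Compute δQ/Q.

Let u = x + z = 40.58. δu = √(δx² + δz²) = √(0.00865 + 12.2) = 3.49, so δu/u = 0.0860.
Q is then a monomial in u, y, s:
δQ/Q = √((δu/u)² + (½·δy/y)² + (3·δs/s)²) = √(0.00740 + 0.00345 + 0.0244) = 0.188

0.188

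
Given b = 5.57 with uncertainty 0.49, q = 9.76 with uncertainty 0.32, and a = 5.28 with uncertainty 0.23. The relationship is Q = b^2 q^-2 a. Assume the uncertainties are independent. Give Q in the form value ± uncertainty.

Relative error in a monomial: (δQ/Q)² = Σ (nᵢ · δxᵢ/xᵢ)².
  (2·δb/b)² = (2×0.0880)² = 0.0310;  (-2·δq/q)² = (-2×0.0328)² = 0.00430;  (1·δa/a)² = (1×0.0436)² = 0.00190
δQ/Q = √(0.0372) = 0.193
Q = 1.72, so δQ = 0.193 × 1.72 = 0.331.

1.72 ± 0.331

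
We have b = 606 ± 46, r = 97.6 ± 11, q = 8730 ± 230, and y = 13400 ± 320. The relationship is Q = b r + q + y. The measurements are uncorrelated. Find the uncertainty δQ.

8050

Let p = b·r = 59100. δp/p = √((1·δb/b)² + (1·δr/r)²) = √(0.00576 + 0.0127) = 0.136, so δp = 8040.
Q = p + q + y: δQ = √(δp² + δq² + δy²) = √(6.46e+07 + 52900 + 1.02e+05) = 8050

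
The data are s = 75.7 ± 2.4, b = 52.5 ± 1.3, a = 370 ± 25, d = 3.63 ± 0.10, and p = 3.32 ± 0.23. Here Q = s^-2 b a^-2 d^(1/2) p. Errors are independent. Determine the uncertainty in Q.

For a monomial Q ∝ s^-2, b, a^-2, d^(1/2), p, fractional errors add in quadrature:
  (-2·δs/s)² = (-2×0.0317)² = 0.00402;  (1·δb/b)² = (1×0.0248)² = 0.000613;  (-2·δa/a)² = (-2×0.0676)² = 0.0183;  (½·δd/d)² = (0.5×0.0275)² = 0.000190;  (1·δp/p)² = (1×0.0693)² = 0.00480
δQ/Q = √(0.0279) = 0.167
Q = 4.23e-07, so δQ = 0.167 × 4.23e-07 = 7.07e-08.

7.07e-08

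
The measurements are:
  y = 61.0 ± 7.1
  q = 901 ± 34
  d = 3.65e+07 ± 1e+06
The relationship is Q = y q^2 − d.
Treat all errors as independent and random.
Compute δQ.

Let p = y·q^2 = 4.95e+07. δp/p = √((1·δy/y)² + (2·δq/q)²) = √(0.0135 + 0.00570) = 0.139, so δp = 6.87e+06.
Q = p − d: δQ = √(δp² + δd²) = √(4.72e+13 + 1e+12) = 6.94e+06

6.94e+06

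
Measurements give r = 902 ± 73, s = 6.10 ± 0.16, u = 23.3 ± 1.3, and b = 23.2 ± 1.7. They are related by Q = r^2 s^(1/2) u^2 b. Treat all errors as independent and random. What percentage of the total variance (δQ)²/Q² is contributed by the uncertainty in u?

(δQ/Q)² = (2·δr/r)² + (½·δs/s)² + (2·δu/u)² + (1·δb/b)²
  r term: (2×0.0809)² = 0.0262
  s term: (0.5×0.0262)² = 0.000172
  u term: (2×0.0558)² = 0.0125
  b term: (1×0.0733)² = 0.00537
Total = 0.0442. Share from u = 0.0125/0.0442 = 0.282.

28.2%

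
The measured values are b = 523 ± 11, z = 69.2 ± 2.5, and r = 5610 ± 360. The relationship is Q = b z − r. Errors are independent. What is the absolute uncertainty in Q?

Let p = b·z = 36200. δp/p = √((1·δb/b)² + (1·δz/z)²) = √(0.000442 + 0.00131) = 0.0418, so δp = 1510.
Q = p − r: δQ = √(δp² + δr²) = √(2.29e+06 + 1.3e+05) = 1560

1560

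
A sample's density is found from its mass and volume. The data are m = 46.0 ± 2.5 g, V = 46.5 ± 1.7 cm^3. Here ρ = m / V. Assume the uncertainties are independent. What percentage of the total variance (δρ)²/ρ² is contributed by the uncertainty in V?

(δρ/ρ)² = (1·δm/m)² + (-1·δV/V)²
  m term: (1×0.0543)² = 0.00295
  V term: (-1×0.0366)² = 0.00134
Total = 0.00429. Share from V = 0.00134/0.00429 = 0.312.

31.2%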